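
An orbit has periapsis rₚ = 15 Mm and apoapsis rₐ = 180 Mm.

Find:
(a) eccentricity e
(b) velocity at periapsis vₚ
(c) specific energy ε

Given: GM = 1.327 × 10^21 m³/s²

Convert to SI: rₚ = 15 Mm = 1.5e+07 m; rₐ = 180 Mm = 1.8e+08 m.
(a) e = (rₐ − rₚ)/(rₐ + rₚ) = (1.8e+08 − 1.5e+07)/(1.8e+08 + 1.5e+07) ≈ 0.8462
(b) With a = (rₚ + rₐ)/2 = 9.75e+07 m, vₚ = √(GM (2/rₚ − 1/a)) = √(1.327e+21 · (2/1.5e+07 − 1/9.75e+07)) m/s ≈ 1.278e+07 m/s
(c) With a = (rₚ + rₐ)/2 = 9.75e+07 m, ε = −GM/(2a) = −1.327e+21/(2 · 9.75e+07) J/kg ≈ -6.805e+12 J/kg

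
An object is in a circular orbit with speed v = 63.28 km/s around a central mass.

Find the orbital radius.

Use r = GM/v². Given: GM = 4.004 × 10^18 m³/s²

Convert to SI: v = 63.28 km/s = 63280 m/s.
For a circular orbit, v² = GM / r, so r = GM / v².
r = 4.004e+18 / (63280)² m ≈ 9.999e+08 m = 999.9 Mm.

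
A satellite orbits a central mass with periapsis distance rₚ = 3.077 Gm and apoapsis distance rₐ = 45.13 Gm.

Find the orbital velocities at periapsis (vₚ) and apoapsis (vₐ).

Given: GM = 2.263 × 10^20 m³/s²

Convert to SI: rₚ = 3.077 Gm = 3.077e+09 m; rₐ = 45.13 Gm = 4.513e+10 m.
Use the vis-viva equation v² = GM(2/r − 1/a) with a = (rₚ + rₐ)/2 = (3.077e+09 + 4.513e+10)/2 = 2.41035e+10 m.
vₚ = √(GM · (2/rₚ − 1/a)) = √(2.263e+20 · (2/3.077e+09 − 1/2.41035e+10)) m/s ≈ 3.711e+05 m/s = 371.1 km/s.
vₐ = √(GM · (2/rₐ − 1/a)) = √(2.263e+20 · (2/4.513e+10 − 1/2.41035e+10)) m/s ≈ 2.53e+04 m/s = 25.3 km/s.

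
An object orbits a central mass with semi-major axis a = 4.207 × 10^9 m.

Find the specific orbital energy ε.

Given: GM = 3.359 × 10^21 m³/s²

ε = −GM / (2a).
ε = −3.359e+21 / (2 · 4.207e+09) J/kg ≈ -3.992e+11 J/kg = -399.2 GJ/kg.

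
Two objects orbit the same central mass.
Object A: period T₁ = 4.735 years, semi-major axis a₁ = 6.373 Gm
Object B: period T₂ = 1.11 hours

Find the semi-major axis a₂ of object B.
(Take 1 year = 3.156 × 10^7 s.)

Convert to SI: T₁ = 4.735 years = 1.49437e+08 s; a₁ = 6.373 Gm = 6.373e+09 m; T₂ = 1.11 hours = 3996 s.
Kepler's third law: (T₁/T₂)² = (a₁/a₂)³ ⇒ a₂ = a₁ · (T₂/T₁)^(2/3).
T₂/T₁ = 3996 / 1.49437e+08 = 2.67404e-05.
a₂ = 6.373e+09 · (2.67404e-05)^(2/3) m ≈ 5.699e+06 m = 5.699 Mm.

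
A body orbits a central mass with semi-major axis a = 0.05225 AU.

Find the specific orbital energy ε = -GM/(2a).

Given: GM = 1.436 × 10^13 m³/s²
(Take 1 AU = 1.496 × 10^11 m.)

Convert to SI: a = 0.05225 AU = 7.8166e+09 m.
ε = −GM / (2a).
ε = −1.436e+13 / (2 · 7.8166e+09) J/kg ≈ -918.6 J/kg = -918.6 J/kg.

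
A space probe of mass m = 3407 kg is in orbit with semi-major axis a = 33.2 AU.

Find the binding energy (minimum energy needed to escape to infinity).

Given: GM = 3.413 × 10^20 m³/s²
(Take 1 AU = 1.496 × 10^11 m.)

Convert to SI: a = 33.2 AU = 4.96672e+12 m.
Total orbital energy is E = −GMm/(2a); binding energy is E_bind = −E = GMm/(2a).
E_bind = 3.413e+20 · 3407 / (2 · 4.96672e+12) J ≈ 1.171e+11 J = 117.1 GJ.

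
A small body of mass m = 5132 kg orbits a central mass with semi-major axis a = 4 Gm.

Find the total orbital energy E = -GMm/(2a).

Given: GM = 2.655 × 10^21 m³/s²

Convert to SI: a = 4 Gm = 4e+09 m.
E = −GMm / (2a).
E = −2.655e+21 · 5132 / (2 · 4e+09) J ≈ -1.703e+15 J = -1.703 PJ.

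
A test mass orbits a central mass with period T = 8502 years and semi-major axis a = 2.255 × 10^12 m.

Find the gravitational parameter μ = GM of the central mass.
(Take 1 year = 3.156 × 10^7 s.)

Convert to SI: T = 8502 years = 2.68323e+11 s.
GM = 4π² · a³ / T².
GM = 4π² · (2.255e+12)³ / (2.68323e+11)² m³/s² ≈ 6.288e+15 m³/s² = 6.288 × 10^15 m³/s².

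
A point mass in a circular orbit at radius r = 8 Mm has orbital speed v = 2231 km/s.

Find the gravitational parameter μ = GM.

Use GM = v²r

Convert to SI: r = 8 Mm = 8e+06 m; v = 2231 km/s = 2.231e+06 m/s.
For a circular orbit v² = GM/r, so GM = v² · r.
GM = (2.231e+06)² · 8e+06 m³/s² ≈ 3.982e+19 m³/s² = 3.982 × 10^19 m³/s².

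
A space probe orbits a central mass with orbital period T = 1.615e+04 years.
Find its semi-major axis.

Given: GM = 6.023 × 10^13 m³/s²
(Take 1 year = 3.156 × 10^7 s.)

Convert to SI: T = 1.615e+04 years = 5.09694e+11 s.
Invert Kepler's third law: a = (GM · T² / (4π²))^(1/3).
Substituting T = 5.09694e+11 s and GM = 6.023e+13 m³/s²:
a = (6.023e+13 · (5.09694e+11)² / (4π²))^(1/3) m
a ≈ 7.346e+11 m = 734.6 Gm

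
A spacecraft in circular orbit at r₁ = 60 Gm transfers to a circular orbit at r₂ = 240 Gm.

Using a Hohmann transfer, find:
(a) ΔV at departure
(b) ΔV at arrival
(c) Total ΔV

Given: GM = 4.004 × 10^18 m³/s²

Convert to SI: r₁ = 60 Gm = 6e+10 m; r₂ = 240 Gm = 2.4e+11 m.
Transfer semi-major axis: a_t = (r₁ + r₂)/2 = (6e+10 + 2.4e+11)/2 = 1.5e+11 m.
Circular speeds: v₁ = √(GM/r₁) = 8169.05 m/s, v₂ = √(GM/r₂) = 4084.52 m/s.
Transfer speeds (vis-viva v² = GM(2/r − 1/a_t)): v₁ᵗ = 10333.1 m/s, v₂ᵗ = 2583.28 m/s.
(a) ΔV₁ = |v₁ᵗ − v₁| ≈ 2164 m/s = 2.164 km/s.
(b) ΔV₂ = |v₂ − v₂ᵗ| ≈ 1501 m/s = 1.501 km/s.
(c) ΔV_total = ΔV₁ + ΔV₂ ≈ 3665 m/s = 3.665 km/s.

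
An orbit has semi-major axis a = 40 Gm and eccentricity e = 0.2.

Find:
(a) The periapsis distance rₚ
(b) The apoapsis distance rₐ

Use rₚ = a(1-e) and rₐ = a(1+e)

Convert to SI: a = 40 Gm = 4e+10 m.
(a) rₚ = a(1 − e) = 4e+10 · (1 − 0.2) = 4e+10 · 0.8 ≈ 3.2e+10 m = 32 Gm.
(b) rₐ = a(1 + e) = 4e+10 · (1 + 0.2) = 4e+10 · 1.2 ≈ 4.8e+10 m = 48 Gm.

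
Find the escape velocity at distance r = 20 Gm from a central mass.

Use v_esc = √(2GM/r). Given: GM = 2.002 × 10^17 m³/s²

Convert to SI: r = 20 Gm = 2e+10 m.
Escape velocity comes from setting total energy to zero: ½v² − GM/r = 0 ⇒ v_esc = √(2GM / r).
v_esc = √(2 · 2.002e+17 / 2e+10) m/s ≈ 4474 m/s = 4.474 km/s.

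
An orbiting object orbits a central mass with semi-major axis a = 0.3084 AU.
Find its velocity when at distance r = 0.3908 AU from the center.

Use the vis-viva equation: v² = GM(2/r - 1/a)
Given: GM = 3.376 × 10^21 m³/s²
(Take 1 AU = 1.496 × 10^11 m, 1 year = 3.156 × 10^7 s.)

Convert to SI: a = 0.3084 AU = 4.61366e+10 m; r = 0.3908 AU = 5.84637e+10 m.
Vis-viva: v = √(GM · (2/r − 1/a)).
2/r − 1/a = 2/5.84637e+10 − 1/4.61366e+10 = 1.25345e-11 m⁻¹.
v = √(3.376e+21 · 1.25345e-11) m/s ≈ 2.057e+05 m/s = 43.4 AU/year.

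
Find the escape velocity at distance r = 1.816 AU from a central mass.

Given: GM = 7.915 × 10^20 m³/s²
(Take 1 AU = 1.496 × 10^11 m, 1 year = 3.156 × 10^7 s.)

Convert to SI: r = 1.816 AU = 2.71674e+11 m.
Escape velocity comes from setting total energy to zero: ½v² − GM/r = 0 ⇒ v_esc = √(2GM / r).
v_esc = √(2 · 7.915e+20 / 2.71674e+11) m/s ≈ 7.633e+04 m/s = 16.1 AU/year.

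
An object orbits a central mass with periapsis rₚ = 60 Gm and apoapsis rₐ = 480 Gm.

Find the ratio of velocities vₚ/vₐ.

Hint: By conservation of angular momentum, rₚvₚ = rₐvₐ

Convert to SI: rₚ = 60 Gm = 6e+10 m; rₐ = 480 Gm = 4.8e+11 m.
Conservation of angular momentum gives rₚvₚ = rₐvₐ, so vₚ/vₐ = rₐ/rₚ.
vₚ/vₐ = 4.8e+11 / 6e+10 ≈ 8.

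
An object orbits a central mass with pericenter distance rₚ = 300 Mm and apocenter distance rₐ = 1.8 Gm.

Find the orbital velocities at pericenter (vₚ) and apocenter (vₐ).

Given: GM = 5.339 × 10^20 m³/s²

Convert to SI: rₚ = 300 Mm = 3e+08 m; rₐ = 1.8 Gm = 1.8e+09 m.
Use the vis-viva equation v² = GM(2/r − 1/a) with a = (rₚ + rₐ)/2 = (3e+08 + 1.8e+09)/2 = 1.05e+09 m.
vₚ = √(GM · (2/rₚ − 1/a)) = √(5.339e+20 · (2/3e+08 − 1/1.05e+09)) m/s ≈ 1.747e+06 m/s = 1747 km/s.
vₐ = √(GM · (2/rₐ − 1/a)) = √(5.339e+20 · (2/1.8e+09 − 1/1.05e+09)) m/s ≈ 2.911e+05 m/s = 291.1 km/s.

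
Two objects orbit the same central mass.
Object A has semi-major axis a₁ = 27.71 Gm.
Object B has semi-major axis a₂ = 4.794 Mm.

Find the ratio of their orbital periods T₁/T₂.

Convert to SI: a₁ = 27.71 Gm = 2.771e+10 m; a₂ = 4.794 Mm = 4.794e+06 m.
From Kepler's third law, (T₁/T₂)² = (a₁/a₂)³, so T₁/T₂ = (a₁/a₂)^(3/2).
a₁/a₂ = 2.771e+10 / 4.794e+06 = 5780.14.
T₁/T₂ = (5780.14)^(3/2) ≈ 4.394e+05.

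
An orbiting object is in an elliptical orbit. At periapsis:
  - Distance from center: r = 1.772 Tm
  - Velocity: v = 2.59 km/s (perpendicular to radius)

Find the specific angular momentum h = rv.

Convert to SI: r = 1.772 Tm = 1.772e+12 m; v = 2.59 km/s = 2590 m/s.
With v perpendicular to r, h = r · v.
h = 1.772e+12 · 2590 m²/s ≈ 4.589e+15 m²/s.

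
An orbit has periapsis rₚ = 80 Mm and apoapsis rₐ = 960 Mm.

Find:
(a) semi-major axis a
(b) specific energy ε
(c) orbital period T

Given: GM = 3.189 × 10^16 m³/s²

Convert to SI: rₚ = 80 Mm = 8e+07 m; rₐ = 960 Mm = 9.6e+08 m.
(a) a = (rₚ + rₐ)/2 = (8e+07 + 9.6e+08)/2 ≈ 5.2e+08 m
(b) With a = (rₚ + rₐ)/2 = 5.2e+08 m, ε = −GM/(2a) = −3.189e+16/(2 · 5.2e+08) J/kg ≈ -3.066e+07 J/kg
(c) With a = (rₚ + rₐ)/2 = 5.2e+08 m, T = 2π √(a³/GM) = 2π √((5.2e+08)³/3.189e+16) s ≈ 4.172e+05 s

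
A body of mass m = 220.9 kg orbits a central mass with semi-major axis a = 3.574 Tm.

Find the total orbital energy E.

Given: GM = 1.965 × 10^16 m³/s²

Convert to SI: a = 3.574 Tm = 3.574e+12 m.
E = −GMm / (2a).
E = −1.965e+16 · 220.9 / (2 · 3.574e+12) J ≈ -6.073e+05 J = -607.3 kJ.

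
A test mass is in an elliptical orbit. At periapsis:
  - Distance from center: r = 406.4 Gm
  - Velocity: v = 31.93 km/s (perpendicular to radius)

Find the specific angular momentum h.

Convert to SI: r = 406.4 Gm = 4.064e+11 m; v = 31.93 km/s = 31930 m/s.
With v perpendicular to r, h = r · v.
h = 4.064e+11 · 31930 m²/s ≈ 1.298e+16 m²/s.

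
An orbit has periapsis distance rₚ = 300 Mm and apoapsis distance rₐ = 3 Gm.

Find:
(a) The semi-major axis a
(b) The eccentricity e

Convert to SI: rₚ = 300 Mm = 3e+08 m; rₐ = 3 Gm = 3e+09 m.
(a) a = (rₚ + rₐ) / 2 = (3e+08 + 3e+09) / 2 ≈ 1.65e+09 m = 1.65 Gm.
(b) e = (rₐ − rₚ) / (rₐ + rₚ) = (3e+09 − 3e+08) / (3e+09 + 3e+08) ≈ 0.8182.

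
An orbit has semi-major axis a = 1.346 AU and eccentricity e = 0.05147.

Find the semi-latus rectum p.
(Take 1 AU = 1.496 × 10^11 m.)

Convert to SI: a = 1.346 AU = 2.01362e+11 m.
p = a (1 − e²).
p = 2.01362e+11 · (1 − (0.05147)²) = 2.01362e+11 · 0.997351 ≈ 2.008e+11 m = 1.342 AU.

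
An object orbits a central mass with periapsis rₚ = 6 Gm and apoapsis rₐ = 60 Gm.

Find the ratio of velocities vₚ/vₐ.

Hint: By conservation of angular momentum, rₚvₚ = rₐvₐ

Convert to SI: rₚ = 6 Gm = 6e+09 m; rₐ = 60 Gm = 6e+10 m.
Conservation of angular momentum gives rₚvₚ = rₐvₐ, so vₚ/vₐ = rₐ/rₚ.
vₚ/vₐ = 6e+10 / 6e+09 ≈ 10.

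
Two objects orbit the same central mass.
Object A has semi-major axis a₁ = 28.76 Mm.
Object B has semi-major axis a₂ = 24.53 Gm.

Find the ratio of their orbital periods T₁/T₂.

Convert to SI: a₁ = 28.76 Mm = 2.876e+07 m; a₂ = 24.53 Gm = 2.453e+10 m.
From Kepler's third law, (T₁/T₂)² = (a₁/a₂)³, so T₁/T₂ = (a₁/a₂)^(3/2).
a₁/a₂ = 2.876e+07 / 2.453e+10 = 0.00117244.
T₁/T₂ = (0.00117244)^(3/2) ≈ 4.015e-05.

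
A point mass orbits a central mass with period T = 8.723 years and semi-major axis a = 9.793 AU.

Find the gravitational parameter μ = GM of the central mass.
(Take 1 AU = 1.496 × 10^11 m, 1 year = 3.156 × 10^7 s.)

Convert to SI: T = 8.723 years = 2.75298e+08 s; a = 9.793 AU = 1.46503e+12 m.
GM = 4π² · a³ / T².
GM = 4π² · (1.46503e+12)³ / (2.75298e+08)² m³/s² ≈ 1.638e+21 m³/s² = 1.638 × 10^21 m³/s².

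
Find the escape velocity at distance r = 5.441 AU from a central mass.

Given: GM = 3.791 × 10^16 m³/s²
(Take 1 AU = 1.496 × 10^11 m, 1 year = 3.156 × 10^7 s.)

Convert to SI: r = 5.441 AU = 8.13974e+11 m.
Escape velocity comes from setting total energy to zero: ½v² − GM/r = 0 ⇒ v_esc = √(2GM / r).
v_esc = √(2 · 3.791e+16 / 8.13974e+11) m/s ≈ 305.2 m/s = 0.06439 AU/year.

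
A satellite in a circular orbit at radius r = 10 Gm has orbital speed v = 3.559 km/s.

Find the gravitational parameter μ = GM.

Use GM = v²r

Convert to SI: r = 10 Gm = 1e+10 m; v = 3.559 km/s = 3559 m/s.
For a circular orbit v² = GM/r, so GM = v² · r.
GM = (3559)² · 1e+10 m³/s² ≈ 1.267e+17 m³/s² = 1.267 × 10^17 m³/s².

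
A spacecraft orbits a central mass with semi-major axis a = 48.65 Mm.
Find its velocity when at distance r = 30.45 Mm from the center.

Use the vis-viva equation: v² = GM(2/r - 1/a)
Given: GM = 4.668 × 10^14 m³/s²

Convert to SI: a = 48.65 Mm = 4.865e+07 m; r = 30.45 Mm = 3.045e+07 m.
Vis-viva: v = √(GM · (2/r − 1/a)).
2/r − 1/a = 2/3.045e+07 − 1/4.865e+07 = 4.51265e-08 m⁻¹.
v = √(4.668e+14 · 4.51265e-08) m/s ≈ 4590 m/s = 4.59 km/s.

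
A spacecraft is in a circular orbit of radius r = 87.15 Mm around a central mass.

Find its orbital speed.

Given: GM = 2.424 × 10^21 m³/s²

Convert to SI: r = 87.15 Mm = 8.715e+07 m.
For a circular orbit, gravity supplies the centripetal force, so v = √(GM / r).
v = √(2.424e+21 / 8.715e+07) m/s ≈ 5.274e+06 m/s = 5274 km/s.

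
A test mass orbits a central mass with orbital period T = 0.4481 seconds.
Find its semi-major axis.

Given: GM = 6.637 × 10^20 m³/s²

Invert Kepler's third law: a = (GM · T² / (4π²))^(1/3).
Substituting T = 0.4481 s and GM = 6.637e+20 m³/s²:
a = (6.637e+20 · (0.4481)² / (4π²))^(1/3) m
a ≈ 1.5e+06 m = 1.5 Mm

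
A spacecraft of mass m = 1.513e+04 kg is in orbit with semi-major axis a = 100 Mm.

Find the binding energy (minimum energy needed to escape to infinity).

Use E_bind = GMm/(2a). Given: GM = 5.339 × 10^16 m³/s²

Convert to SI: a = 100 Mm = 1e+08 m.
Total orbital energy is E = −GMm/(2a); binding energy is E_bind = −E = GMm/(2a).
E_bind = 5.339e+16 · 1.513e+04 / (2 · 1e+08) J ≈ 4.039e+12 J = 4.039 TJ.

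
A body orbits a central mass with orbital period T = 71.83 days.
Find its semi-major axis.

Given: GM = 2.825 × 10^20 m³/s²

Convert to SI: T = 71.83 days = 6.20611e+06 s.
Invert Kepler's third law: a = (GM · T² / (4π²))^(1/3).
Substituting T = 6.20611e+06 s and GM = 2.825e+20 m³/s²:
a = (2.825e+20 · (6.20611e+06)² / (4π²))^(1/3) m
a ≈ 6.508e+10 m = 65.08 Gm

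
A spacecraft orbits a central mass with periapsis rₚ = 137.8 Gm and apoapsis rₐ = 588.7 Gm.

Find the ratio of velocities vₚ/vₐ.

Convert to SI: rₚ = 137.8 Gm = 1.378e+11 m; rₐ = 588.7 Gm = 5.887e+11 m.
Conservation of angular momentum gives rₚvₚ = rₐvₐ, so vₚ/vₐ = rₐ/rₚ.
vₚ/vₐ = 5.887e+11 / 1.378e+11 ≈ 4.272.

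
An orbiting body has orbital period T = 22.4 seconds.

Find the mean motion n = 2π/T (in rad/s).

n = 2π / T.
n = 2π / 22.4 s ≈ 0.2805 rad/s.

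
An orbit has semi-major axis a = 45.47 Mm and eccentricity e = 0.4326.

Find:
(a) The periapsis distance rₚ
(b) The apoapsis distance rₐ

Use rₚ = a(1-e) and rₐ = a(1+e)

Convert to SI: a = 45.47 Mm = 4.547e+07 m.
(a) rₚ = a(1 − e) = 4.547e+07 · (1 − 0.4326) = 4.547e+07 · 0.5674 ≈ 2.58e+07 m = 25.8 Mm.
(b) rₐ = a(1 + e) = 4.547e+07 · (1 + 0.4326) = 4.547e+07 · 1.4326 ≈ 6.514e+07 m = 65.14 Mm.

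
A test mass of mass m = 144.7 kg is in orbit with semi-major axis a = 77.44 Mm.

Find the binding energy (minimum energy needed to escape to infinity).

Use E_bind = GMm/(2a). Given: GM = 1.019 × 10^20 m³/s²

Convert to SI: a = 77.44 Mm = 7.744e+07 m.
Total orbital energy is E = −GMm/(2a); binding energy is E_bind = −E = GMm/(2a).
E_bind = 1.019e+20 · 144.7 / (2 · 7.744e+07) J ≈ 9.52e+13 J = 95.2 TJ.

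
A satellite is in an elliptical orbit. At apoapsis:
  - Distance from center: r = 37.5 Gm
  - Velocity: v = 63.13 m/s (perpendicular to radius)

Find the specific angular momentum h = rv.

Convert to SI: r = 37.5 Gm = 3.75e+10 m.
With v perpendicular to r, h = r · v.
h = 3.75e+10 · 63.13 m²/s ≈ 2.367e+12 m²/s.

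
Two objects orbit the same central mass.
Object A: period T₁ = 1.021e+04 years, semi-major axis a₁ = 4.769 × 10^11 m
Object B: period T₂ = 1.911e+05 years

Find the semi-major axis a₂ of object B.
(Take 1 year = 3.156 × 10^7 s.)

Convert to SI: T₁ = 1.021e+04 years = 3.22228e+11 s; T₂ = 1.911e+05 years = 6.03112e+12 s.
Kepler's third law: (T₁/T₂)² = (a₁/a₂)³ ⇒ a₂ = a₁ · (T₂/T₁)^(2/3).
T₂/T₁ = 6.03112e+12 / 3.22228e+11 = 18.7169.
a₂ = 4.769e+11 · (18.7169)^(2/3) m ≈ 3.362e+12 m = 3.362 × 10^12 m.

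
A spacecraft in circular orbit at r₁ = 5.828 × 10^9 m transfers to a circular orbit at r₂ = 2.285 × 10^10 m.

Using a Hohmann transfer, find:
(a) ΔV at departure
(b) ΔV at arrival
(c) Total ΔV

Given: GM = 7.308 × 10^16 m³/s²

Transfer semi-major axis: a_t = (r₁ + r₂)/2 = (5.828e+09 + 2.285e+10)/2 = 1.4339e+10 m.
Circular speeds: v₁ = √(GM/r₁) = 3541.11 m/s, v₂ = √(GM/r₂) = 1788.37 m/s.
Transfer speeds (vis-viva v² = GM(2/r − 1/a_t)): v₁ᵗ = 4470.16 m/s, v₂ᵗ = 1140.14 m/s.
(a) ΔV₁ = |v₁ᵗ − v₁| ≈ 929.1 m/s = 929.1 m/s.
(b) ΔV₂ = |v₂ − v₂ᵗ| ≈ 648.2 m/s = 648.2 m/s.
(c) ΔV_total = ΔV₁ + ΔV₂ ≈ 1577 m/s = 1.577 km/s.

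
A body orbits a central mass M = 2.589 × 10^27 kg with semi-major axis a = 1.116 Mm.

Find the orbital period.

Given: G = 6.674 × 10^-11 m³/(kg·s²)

Convert to SI: a = 1.116 Mm = 1.116e+06 m.
GM = G · M = 6.674e-11 · 2.589e+27 = 1.7279e+17 m³/s².
Kepler's third law: T = 2π √(a³ / GM).
Substituting a = 1.116e+06 m and GM = 1.7279e+17 m³/s²:
T = 2π √((1.116e+06)³ / 1.7279e+17) s
T ≈ 17.82 s = 17.82 seconds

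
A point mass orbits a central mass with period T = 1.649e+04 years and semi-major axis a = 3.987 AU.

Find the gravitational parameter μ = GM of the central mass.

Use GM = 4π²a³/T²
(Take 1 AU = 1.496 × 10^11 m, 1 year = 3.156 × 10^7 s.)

Convert to SI: T = 1.649e+04 years = 5.20424e+11 s; a = 3.987 AU = 5.96455e+11 m.
GM = 4π² · a³ / T².
GM = 4π² · (5.96455e+11)³ / (5.20424e+11)² m³/s² ≈ 3.093e+13 m³/s² = 3.093 × 10^13 m³/s².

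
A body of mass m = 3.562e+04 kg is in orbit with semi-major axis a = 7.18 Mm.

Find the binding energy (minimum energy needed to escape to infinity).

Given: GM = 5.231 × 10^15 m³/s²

Convert to SI: a = 7.18 Mm = 7.18e+06 m.
Total orbital energy is E = −GMm/(2a); binding energy is E_bind = −E = GMm/(2a).
E_bind = 5.231e+15 · 3.562e+04 / (2 · 7.18e+06) J ≈ 1.298e+13 J = 12.98 TJ.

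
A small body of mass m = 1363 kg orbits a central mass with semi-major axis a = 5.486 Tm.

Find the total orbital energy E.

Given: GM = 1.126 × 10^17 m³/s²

Convert to SI: a = 5.486 Tm = 5.486e+12 m.
E = −GMm / (2a).
E = −1.126e+17 · 1363 / (2 · 5.486e+12) J ≈ -1.399e+07 J = -13.99 MJ.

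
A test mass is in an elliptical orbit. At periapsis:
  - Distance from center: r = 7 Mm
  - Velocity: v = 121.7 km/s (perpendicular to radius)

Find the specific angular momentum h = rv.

Convert to SI: r = 7 Mm = 7e+06 m; v = 121.7 km/s = 121700 m/s.
With v perpendicular to r, h = r · v.
h = 7e+06 · 121700 m²/s ≈ 8.519e+11 m²/s.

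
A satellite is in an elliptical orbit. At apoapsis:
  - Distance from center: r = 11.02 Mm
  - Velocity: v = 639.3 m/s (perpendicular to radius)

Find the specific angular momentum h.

Convert to SI: r = 11.02 Mm = 1.102e+07 m.
With v perpendicular to r, h = r · v.
h = 1.102e+07 · 639.3 m²/s ≈ 7.045e+09 m²/s.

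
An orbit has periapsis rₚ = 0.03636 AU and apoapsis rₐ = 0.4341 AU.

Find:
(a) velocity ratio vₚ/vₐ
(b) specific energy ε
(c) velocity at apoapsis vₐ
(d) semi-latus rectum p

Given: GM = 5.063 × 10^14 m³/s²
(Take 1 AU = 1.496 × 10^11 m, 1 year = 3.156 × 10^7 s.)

Convert to SI: rₚ = 0.03636 AU = 5.43946e+09 m; rₐ = 0.4341 AU = 6.49414e+10 m.
(a) Conservation of angular momentum (rₚvₚ = rₐvₐ) gives vₚ/vₐ = rₐ/rₚ = 6.49414e+10/5.43946e+09 ≈ 11.94
(b) With a = (rₚ + rₐ)/2 = 3.51904e+10 m, ε = −GM/(2a) = −5.063e+14/(2 · 3.51904e+10) J/kg ≈ -7194 J/kg
(c) With a = (rₚ + rₐ)/2 = 3.51904e+10 m, vₐ = √(GM (2/rₐ − 1/a)) = √(5.063e+14 · (2/6.49414e+10 − 1/3.51904e+10)) m/s ≈ 34.71 m/s
(d) From a = (rₚ + rₐ)/2 = 3.51904e+10 m and e = (rₐ − rₚ)/(rₐ + rₚ) = 0.845428, p = a(1 − e²) = 3.51904e+10 · (1 − (0.845428)²) ≈ 1.004e+10 m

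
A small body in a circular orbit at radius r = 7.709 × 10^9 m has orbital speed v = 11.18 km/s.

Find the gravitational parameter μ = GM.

Convert to SI: v = 11.18 km/s = 11180 m/s.
For a circular orbit v² = GM/r, so GM = v² · r.
GM = (11180)² · 7.709e+09 m³/s² ≈ 9.636e+17 m³/s² = 9.636 × 10^17 m³/s².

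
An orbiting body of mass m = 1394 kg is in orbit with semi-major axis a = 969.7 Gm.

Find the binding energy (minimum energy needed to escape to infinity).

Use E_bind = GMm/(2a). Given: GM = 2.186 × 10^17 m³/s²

Convert to SI: a = 969.7 Gm = 9.697e+11 m.
Total orbital energy is E = −GMm/(2a); binding energy is E_bind = −E = GMm/(2a).
E_bind = 2.186e+17 · 1394 / (2 · 9.697e+11) J ≈ 1.571e+08 J = 157.1 MJ.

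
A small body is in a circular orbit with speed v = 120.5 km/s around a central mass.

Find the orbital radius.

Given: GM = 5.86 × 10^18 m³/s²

Convert to SI: v = 120.5 km/s = 120500 m/s.
For a circular orbit, v² = GM / r, so r = GM / v².
r = 5.86e+18 / (120500)² m ≈ 4.036e+08 m = 403.6 Mm.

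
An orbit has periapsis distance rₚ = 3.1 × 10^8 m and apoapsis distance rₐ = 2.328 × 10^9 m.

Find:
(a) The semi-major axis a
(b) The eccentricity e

(a) a = (rₚ + rₐ) / 2 = (3.1e+08 + 2.328e+09) / 2 ≈ 1.319e+09 m = 1.319 × 10^9 m.
(b) e = (rₐ − rₚ) / (rₐ + rₚ) = (2.328e+09 − 3.1e+08) / (2.328e+09 + 3.1e+08) ≈ 0.765.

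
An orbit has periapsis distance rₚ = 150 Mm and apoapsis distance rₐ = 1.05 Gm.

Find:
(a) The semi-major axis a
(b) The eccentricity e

Convert to SI: rₚ = 150 Mm = 1.5e+08 m; rₐ = 1.05 Gm = 1.05e+09 m.
(a) a = (rₚ + rₐ) / 2 = (1.5e+08 + 1.05e+09) / 2 ≈ 6e+08 m = 600 Mm.
(b) e = (rₐ − rₚ) / (rₐ + rₚ) = (1.05e+09 − 1.5e+08) / (1.05e+09 + 1.5e+08) ≈ 0.75.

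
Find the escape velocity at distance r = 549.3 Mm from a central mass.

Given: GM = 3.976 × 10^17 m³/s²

Convert to SI: r = 549.3 Mm = 5.493e+08 m.
Escape velocity comes from setting total energy to zero: ½v² − GM/r = 0 ⇒ v_esc = √(2GM / r).
v_esc = √(2 · 3.976e+17 / 5.493e+08) m/s ≈ 3.805e+04 m/s = 38.05 km/s.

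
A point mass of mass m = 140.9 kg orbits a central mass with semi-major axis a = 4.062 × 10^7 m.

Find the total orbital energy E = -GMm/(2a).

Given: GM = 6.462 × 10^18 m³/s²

E = −GMm / (2a).
E = −6.462e+18 · 140.9 / (2 · 4.062e+07) J ≈ -1.121e+13 J = -11.21 TJ.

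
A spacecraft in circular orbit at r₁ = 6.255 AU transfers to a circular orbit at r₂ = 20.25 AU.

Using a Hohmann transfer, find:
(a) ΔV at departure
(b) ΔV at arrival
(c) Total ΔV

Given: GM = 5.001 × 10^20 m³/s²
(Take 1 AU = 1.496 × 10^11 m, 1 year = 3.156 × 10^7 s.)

Convert to SI: r₁ = 6.255 AU = 9.35748e+11 m; r₂ = 20.25 AU = 3.0294e+12 m.
Transfer semi-major axis: a_t = (r₁ + r₂)/2 = (9.35748e+11 + 3.0294e+12)/2 = 1.98257e+12 m.
Circular speeds: v₁ = √(GM/r₁) = 23117.9 m/s, v₂ = √(GM/r₂) = 12848.4 m/s.
Transfer speeds (vis-viva v² = GM(2/r − 1/a_t)): v₁ᵗ = 28576.7 m/s, v₂ᵗ = 8827.04 m/s.
(a) ΔV₁ = |v₁ᵗ − v₁| ≈ 5459 m/s = 1.152 AU/year.
(b) ΔV₂ = |v₂ − v₂ᵗ| ≈ 4021 m/s = 0.8484 AU/year.
(c) ΔV_total = ΔV₁ + ΔV₂ ≈ 9480 m/s = 2 AU/year.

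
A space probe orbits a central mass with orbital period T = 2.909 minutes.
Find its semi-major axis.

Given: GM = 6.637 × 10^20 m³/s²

Convert to SI: T = 2.909 minutes = 174.54 s.
Invert Kepler's third law: a = (GM · T² / (4π²))^(1/3).
Substituting T = 174.54 s and GM = 6.637e+20 m³/s²:
a = (6.637e+20 · (174.54)² / (4π²))^(1/3) m
a ≈ 8.001e+07 m = 80.01 Mm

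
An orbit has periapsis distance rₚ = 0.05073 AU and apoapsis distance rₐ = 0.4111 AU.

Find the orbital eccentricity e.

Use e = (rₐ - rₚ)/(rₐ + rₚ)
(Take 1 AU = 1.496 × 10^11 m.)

Convert to SI: rₚ = 0.05073 AU = 7.58921e+09 m; rₐ = 0.4111 AU = 6.15006e+10 m.
e = (rₐ − rₚ) / (rₐ + rₚ).
e = (6.15006e+10 − 7.58921e+09) / (6.15006e+10 + 7.58921e+09) = 5.39114e+10 / 6.90898e+10 ≈ 0.7803.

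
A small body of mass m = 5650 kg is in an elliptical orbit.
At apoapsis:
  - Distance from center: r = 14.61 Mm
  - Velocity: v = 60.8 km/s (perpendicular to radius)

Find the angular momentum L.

Convert to SI: r = 14.61 Mm = 1.461e+07 m; v = 60.8 km/s = 60800 m/s.
Since v is perpendicular to r, L = m · v · r.
L = 5650 · 60800 · 1.461e+07 kg·m²/s ≈ 5.019e+15 kg·m²/s.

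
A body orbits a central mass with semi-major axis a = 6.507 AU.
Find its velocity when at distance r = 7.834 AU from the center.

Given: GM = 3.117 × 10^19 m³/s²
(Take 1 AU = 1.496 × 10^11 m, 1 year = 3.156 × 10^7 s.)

Convert to SI: a = 6.507 AU = 9.73447e+11 m; r = 7.834 AU = 1.17197e+12 m.
Vis-viva: v = √(GM · (2/r − 1/a)).
2/r − 1/a = 2/1.17197e+12 − 1/9.73447e+11 = 6.79256e-13 m⁻¹.
v = √(3.117e+19 · 6.79256e-13) m/s ≈ 4601 m/s = 0.9707 AU/year.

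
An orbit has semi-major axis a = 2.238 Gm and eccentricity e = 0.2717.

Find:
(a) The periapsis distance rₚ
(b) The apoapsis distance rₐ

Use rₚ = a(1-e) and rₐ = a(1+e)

Convert to SI: a = 2.238 Gm = 2.238e+09 m.
(a) rₚ = a(1 − e) = 2.238e+09 · (1 − 0.2717) = 2.238e+09 · 0.7283 ≈ 1.63e+09 m = 1.63 Gm.
(b) rₐ = a(1 + e) = 2.238e+09 · (1 + 0.2717) = 2.238e+09 · 1.2717 ≈ 2.846e+09 m = 2.846 Gm.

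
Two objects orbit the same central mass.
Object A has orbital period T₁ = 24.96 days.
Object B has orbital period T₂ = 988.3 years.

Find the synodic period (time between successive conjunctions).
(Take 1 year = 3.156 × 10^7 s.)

Convert to SI: T₁ = 24.96 days = 2.15654e+06 s; T₂ = 988.3 years = 3.11907e+10 s.
T_syn = |T₁ · T₂ / (T₁ − T₂)|.
T_syn = |2.15654e+06 · 3.11907e+10 / (2.15654e+06 − 3.11907e+10)| s ≈ 2.157e+06 s = 24.96 days.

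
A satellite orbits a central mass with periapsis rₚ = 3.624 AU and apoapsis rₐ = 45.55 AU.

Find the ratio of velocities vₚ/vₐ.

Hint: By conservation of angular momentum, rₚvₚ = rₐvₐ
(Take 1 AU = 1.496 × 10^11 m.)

Convert to SI: rₚ = 3.624 AU = 5.4215e+11 m; rₐ = 45.55 AU = 6.81428e+12 m.
Conservation of angular momentum gives rₚvₚ = rₐvₐ, so vₚ/vₐ = rₐ/rₚ.
vₚ/vₐ = 6.81428e+12 / 5.4215e+11 ≈ 12.57.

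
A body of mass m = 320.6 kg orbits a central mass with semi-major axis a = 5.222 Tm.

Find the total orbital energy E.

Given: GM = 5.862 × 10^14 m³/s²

Convert to SI: a = 5.222 Tm = 5.222e+12 m.
E = −GMm / (2a).
E = −5.862e+14 · 320.6 / (2 · 5.222e+12) J ≈ -1.799e+04 J = -17.99 kJ.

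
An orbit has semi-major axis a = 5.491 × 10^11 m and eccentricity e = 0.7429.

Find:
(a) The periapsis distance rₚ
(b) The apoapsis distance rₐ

(a) rₚ = a(1 − e) = 5.491e+11 · (1 − 0.7429) = 5.491e+11 · 0.2571 ≈ 1.412e+11 m = 1.412 × 10^11 m.
(b) rₐ = a(1 + e) = 5.491e+11 · (1 + 0.7429) = 5.491e+11 · 1.7429 ≈ 9.57e+11 m = 9.57 × 10^11 m.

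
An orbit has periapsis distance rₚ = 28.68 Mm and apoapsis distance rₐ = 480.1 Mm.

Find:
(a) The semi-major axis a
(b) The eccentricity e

Convert to SI: rₚ = 28.68 Mm = 2.868e+07 m; rₐ = 480.1 Mm = 4.801e+08 m.
(a) a = (rₚ + rₐ) / 2 = (2.868e+07 + 4.801e+08) / 2 ≈ 2.544e+08 m = 254.4 Mm.
(b) e = (rₐ − rₚ) / (rₐ + rₚ) = (4.801e+08 − 2.868e+07) / (4.801e+08 + 2.868e+07) ≈ 0.8873.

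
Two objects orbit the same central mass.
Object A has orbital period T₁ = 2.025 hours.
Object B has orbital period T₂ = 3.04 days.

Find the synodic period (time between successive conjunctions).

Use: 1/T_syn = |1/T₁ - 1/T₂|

Convert to SI: T₁ = 2.025 hours = 7290 s; T₂ = 3.04 days = 262656 s.
T_syn = |T₁ · T₂ / (T₁ − T₂)|.
T_syn = |7290 · 262656 / (7290 − 262656)| s ≈ 7498 s = 2.083 hours.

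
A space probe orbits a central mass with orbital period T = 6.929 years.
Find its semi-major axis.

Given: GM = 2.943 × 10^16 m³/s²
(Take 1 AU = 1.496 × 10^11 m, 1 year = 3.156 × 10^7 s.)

Convert to SI: T = 6.929 years = 2.18679e+08 s.
Invert Kepler's third law: a = (GM · T² / (4π²))^(1/3).
Substituting T = 2.18679e+08 s and GM = 2.943e+16 m³/s²:
a = (2.943e+16 · (2.18679e+08)² / (4π²))^(1/3) m
a ≈ 3.291e+10 m = 0.22 AU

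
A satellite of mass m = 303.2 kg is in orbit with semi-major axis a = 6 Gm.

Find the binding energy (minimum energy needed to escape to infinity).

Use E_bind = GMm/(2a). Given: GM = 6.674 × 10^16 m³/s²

Convert to SI: a = 6 Gm = 6e+09 m.
Total orbital energy is E = −GMm/(2a); binding energy is E_bind = −E = GMm/(2a).
E_bind = 6.674e+16 · 303.2 / (2 · 6e+09) J ≈ 1.686e+09 J = 1.686 GJ.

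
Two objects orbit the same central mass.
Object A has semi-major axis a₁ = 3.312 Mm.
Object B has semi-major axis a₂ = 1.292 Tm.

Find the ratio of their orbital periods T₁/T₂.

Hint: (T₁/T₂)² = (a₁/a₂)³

Convert to SI: a₁ = 3.312 Mm = 3.312e+06 m; a₂ = 1.292 Tm = 1.292e+12 m.
From Kepler's third law, (T₁/T₂)² = (a₁/a₂)³, so T₁/T₂ = (a₁/a₂)^(3/2).
a₁/a₂ = 3.312e+06 / 1.292e+12 = 2.56347e-06.
T₁/T₂ = (2.56347e-06)^(3/2) ≈ 4.104e-09.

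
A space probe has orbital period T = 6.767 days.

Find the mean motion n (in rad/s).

Convert to SI: T = 6.767 days = 584669 s.
n = 2π / T.
n = 2π / 584669 s ≈ 1.075e-05 rad/s.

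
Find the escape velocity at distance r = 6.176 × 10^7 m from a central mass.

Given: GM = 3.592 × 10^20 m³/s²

Escape velocity comes from setting total energy to zero: ½v² − GM/r = 0 ⇒ v_esc = √(2GM / r).
v_esc = √(2 · 3.592e+20 / 6.176e+07) m/s ≈ 3.411e+06 m/s = 3411 km/s.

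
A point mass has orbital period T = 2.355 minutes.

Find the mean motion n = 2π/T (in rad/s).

Convert to SI: T = 2.355 minutes = 141.3 s.
n = 2π / T.
n = 2π / 141.3 s ≈ 0.04447 rad/s.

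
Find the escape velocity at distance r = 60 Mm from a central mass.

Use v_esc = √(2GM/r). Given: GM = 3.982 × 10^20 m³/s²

Convert to SI: r = 60 Mm = 6e+07 m.
Escape velocity comes from setting total energy to zero: ½v² − GM/r = 0 ⇒ v_esc = √(2GM / r).
v_esc = √(2 · 3.982e+20 / 6e+07) m/s ≈ 3.643e+06 m/s = 3643 km/s.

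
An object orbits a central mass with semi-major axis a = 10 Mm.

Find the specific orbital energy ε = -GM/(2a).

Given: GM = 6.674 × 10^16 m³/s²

Convert to SI: a = 10 Mm = 1e+07 m.
ε = −GM / (2a).
ε = −6.674e+16 / (2 · 1e+07) J/kg ≈ -3.337e+09 J/kg = -3.337 GJ/kg.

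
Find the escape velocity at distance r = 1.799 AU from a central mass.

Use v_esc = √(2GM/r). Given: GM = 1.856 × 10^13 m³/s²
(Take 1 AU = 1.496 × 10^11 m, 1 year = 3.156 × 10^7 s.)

Convert to SI: r = 1.799 AU = 2.6913e+11 m.
Escape velocity comes from setting total energy to zero: ½v² − GM/r = 0 ⇒ v_esc = √(2GM / r).
v_esc = √(2 · 1.856e+13 / 2.6913e+11) m/s ≈ 11.74 m/s = 0.002478 AU/year.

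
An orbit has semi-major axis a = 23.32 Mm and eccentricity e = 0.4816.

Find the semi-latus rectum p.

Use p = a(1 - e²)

Convert to SI: a = 23.32 Mm = 2.332e+07 m.
p = a (1 − e²).
p = 2.332e+07 · (1 − (0.4816)²) = 2.332e+07 · 0.768061 ≈ 1.791e+07 m = 17.91 Mm.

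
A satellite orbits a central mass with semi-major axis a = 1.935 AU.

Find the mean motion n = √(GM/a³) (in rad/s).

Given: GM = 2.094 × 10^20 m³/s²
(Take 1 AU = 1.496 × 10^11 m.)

Convert to SI: a = 1.935 AU = 2.89476e+11 m.
n = √(GM / a³).
n = √(2.094e+20 / (2.89476e+11)³) rad/s ≈ 9.291e-08 rad/s.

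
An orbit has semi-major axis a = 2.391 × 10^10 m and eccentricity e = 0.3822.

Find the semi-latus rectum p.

p = a (1 − e²).
p = 2.391e+10 · (1 − (0.3822)²) = 2.391e+10 · 0.853923 ≈ 2.042e+10 m = 2.042 × 10^10 m.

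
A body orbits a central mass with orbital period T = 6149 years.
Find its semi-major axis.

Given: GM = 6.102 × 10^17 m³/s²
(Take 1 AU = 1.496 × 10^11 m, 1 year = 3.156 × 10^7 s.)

Convert to SI: T = 6149 years = 1.94062e+11 s.
Invert Kepler's third law: a = (GM · T² / (4π²))^(1/3).
Substituting T = 1.94062e+11 s and GM = 6.102e+17 m³/s²:
a = (6.102e+17 · (1.94062e+11)² / (4π²))^(1/3) m
a ≈ 8.35e+12 m = 55.81 AU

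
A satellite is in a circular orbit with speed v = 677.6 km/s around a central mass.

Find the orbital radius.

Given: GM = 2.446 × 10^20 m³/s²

Convert to SI: v = 677.6 km/s = 677600 m/s.
For a circular orbit, v² = GM / r, so r = GM / v².
r = 2.446e+20 / (677600)² m ≈ 5.327e+08 m = 532.7 Mm.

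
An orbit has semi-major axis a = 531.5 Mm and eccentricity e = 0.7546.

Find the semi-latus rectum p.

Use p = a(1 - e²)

Convert to SI: a = 531.5 Mm = 5.315e+08 m.
p = a (1 − e²).
p = 5.315e+08 · (1 − (0.7546)²) = 5.315e+08 · 0.430579 ≈ 2.289e+08 m = 228.9 Mm.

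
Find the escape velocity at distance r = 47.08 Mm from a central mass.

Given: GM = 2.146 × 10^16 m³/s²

Convert to SI: r = 47.08 Mm = 4.708e+07 m.
Escape velocity comes from setting total energy to zero: ½v² − GM/r = 0 ⇒ v_esc = √(2GM / r).
v_esc = √(2 · 2.146e+16 / 4.708e+07) m/s ≈ 3.019e+04 m/s = 30.19 km/s.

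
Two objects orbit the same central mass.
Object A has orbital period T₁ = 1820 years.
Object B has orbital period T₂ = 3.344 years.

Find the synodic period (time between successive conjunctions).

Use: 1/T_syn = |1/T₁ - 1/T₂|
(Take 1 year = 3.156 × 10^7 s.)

Convert to SI: T₁ = 1820 years = 5.74392e+10 s; T₂ = 3.344 years = 1.05537e+08 s.
T_syn = |T₁ · T₂ / (T₁ − T₂)|.
T_syn = |5.74392e+10 · 1.05537e+08 / (5.74392e+10 − 1.05537e+08)| s ≈ 1.057e+08 s = 3.35 years.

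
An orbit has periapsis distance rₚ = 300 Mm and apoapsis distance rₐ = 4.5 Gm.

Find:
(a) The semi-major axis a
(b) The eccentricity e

Convert to SI: rₚ = 300 Mm = 3e+08 m; rₐ = 4.5 Gm = 4.5e+09 m.
(a) a = (rₚ + rₐ) / 2 = (3e+08 + 4.5e+09) / 2 ≈ 2.4e+09 m = 2.4 Gm.
(b) e = (rₐ − rₚ) / (rₐ + rₚ) = (4.5e+09 − 3e+08) / (4.5e+09 + 3e+08) ≈ 0.875.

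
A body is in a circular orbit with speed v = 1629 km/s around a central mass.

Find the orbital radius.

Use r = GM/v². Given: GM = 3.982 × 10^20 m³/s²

Convert to SI: v = 1629 km/s = 1.629e+06 m/s.
For a circular orbit, v² = GM / r, so r = GM / v².
r = 3.982e+20 / (1.629e+06)² m ≈ 1.501e+08 m = 150.1 Mm.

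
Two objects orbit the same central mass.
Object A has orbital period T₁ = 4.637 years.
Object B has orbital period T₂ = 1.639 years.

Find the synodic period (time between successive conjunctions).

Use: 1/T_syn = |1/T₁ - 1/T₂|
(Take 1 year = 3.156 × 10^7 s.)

Convert to SI: T₁ = 4.637 years = 1.46344e+08 s; T₂ = 1.639 years = 5.17268e+07 s.
T_syn = |T₁ · T₂ / (T₁ − T₂)|.
T_syn = |1.46344e+08 · 5.17268e+07 / (1.46344e+08 − 5.17268e+07)| s ≈ 8.001e+07 s = 2.535 years.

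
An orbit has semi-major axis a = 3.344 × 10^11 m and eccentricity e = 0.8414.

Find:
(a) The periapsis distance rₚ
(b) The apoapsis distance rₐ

(a) rₚ = a(1 − e) = 3.344e+11 · (1 − 0.8414) = 3.344e+11 · 0.1586 ≈ 5.304e+10 m = 5.304 × 10^10 m.
(b) rₐ = a(1 + e) = 3.344e+11 · (1 + 0.8414) = 3.344e+11 · 1.8414 ≈ 6.158e+11 m = 6.158 × 10^11 m.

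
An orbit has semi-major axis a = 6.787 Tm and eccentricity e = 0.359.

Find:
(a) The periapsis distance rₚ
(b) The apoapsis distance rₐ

Convert to SI: a = 6.787 Tm = 6.787e+12 m.
(a) rₚ = a(1 − e) = 6.787e+12 · (1 − 0.359) = 6.787e+12 · 0.641 ≈ 4.35e+12 m = 4.35 Tm.
(b) rₐ = a(1 + e) = 6.787e+12 · (1 + 0.359) = 6.787e+12 · 1.359 ≈ 9.224e+12 m = 9.224 Tm.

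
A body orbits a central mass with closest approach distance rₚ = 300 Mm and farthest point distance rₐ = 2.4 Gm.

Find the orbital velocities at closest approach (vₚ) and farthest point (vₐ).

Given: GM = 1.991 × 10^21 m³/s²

Convert to SI: rₚ = 300 Mm = 3e+08 m; rₐ = 2.4 Gm = 2.4e+09 m.
Use the vis-viva equation v² = GM(2/r − 1/a) with a = (rₚ + rₐ)/2 = (3e+08 + 2.4e+09)/2 = 1.35e+09 m.
vₚ = √(GM · (2/rₚ − 1/a)) = √(1.991e+21 · (2/3e+08 − 1/1.35e+09)) m/s ≈ 3.435e+06 m/s = 3435 km/s.
vₐ = √(GM · (2/rₐ − 1/a)) = √(1.991e+21 · (2/2.4e+09 − 1/1.35e+09)) m/s ≈ 4.294e+05 m/s = 429.4 km/s.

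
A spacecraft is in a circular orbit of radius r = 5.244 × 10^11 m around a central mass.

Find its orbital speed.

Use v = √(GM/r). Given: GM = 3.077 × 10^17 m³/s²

For a circular orbit, gravity supplies the centripetal force, so v = √(GM / r).
v = √(3.077e+17 / 5.244e+11) m/s ≈ 766 m/s = 766 m/s.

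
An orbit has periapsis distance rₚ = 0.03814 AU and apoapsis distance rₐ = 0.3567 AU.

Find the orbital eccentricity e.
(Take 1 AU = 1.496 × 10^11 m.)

Convert to SI: rₚ = 0.03814 AU = 5.70574e+09 m; rₐ = 0.3567 AU = 5.33623e+10 m.
e = (rₐ − rₚ) / (rₐ + rₚ).
e = (5.33623e+10 − 5.70574e+09) / (5.33623e+10 + 5.70574e+09) = 4.76566e+10 / 5.90681e+10 ≈ 0.8068.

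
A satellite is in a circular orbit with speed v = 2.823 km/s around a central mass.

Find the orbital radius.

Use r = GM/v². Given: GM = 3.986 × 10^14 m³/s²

Convert to SI: v = 2.823 km/s = 2823 m/s.
For a circular orbit, v² = GM / r, so r = GM / v².
r = 3.986e+14 / (2823)² m ≈ 5.002e+07 m = 50.02 Mm.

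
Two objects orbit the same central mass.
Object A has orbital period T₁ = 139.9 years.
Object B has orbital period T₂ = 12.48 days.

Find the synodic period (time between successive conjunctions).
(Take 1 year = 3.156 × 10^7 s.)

Convert to SI: T₁ = 139.9 years = 4.41524e+09 s; T₂ = 12.48 days = 1.07827e+06 s.
T_syn = |T₁ · T₂ / (T₁ − T₂)|.
T_syn = |4.41524e+09 · 1.07827e+06 / (4.41524e+09 − 1.07827e+06)| s ≈ 1.079e+06 s = 12.48 days.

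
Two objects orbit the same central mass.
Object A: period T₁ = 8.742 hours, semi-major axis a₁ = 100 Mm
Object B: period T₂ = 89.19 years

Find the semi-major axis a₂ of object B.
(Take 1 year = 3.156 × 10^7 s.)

Convert to SI: T₁ = 8.742 hours = 31471.2 s; a₁ = 100 Mm = 1e+08 m; T₂ = 89.19 years = 2.81484e+09 s.
Kepler's third law: (T₁/T₂)² = (a₁/a₂)³ ⇒ a₂ = a₁ · (T₂/T₁)^(2/3).
T₂/T₁ = 2.81484e+09 / 31471.2 = 89441.7.
a₂ = 1e+08 · (89441.7)^(2/3) m ≈ 2e+11 m = 200 Gm.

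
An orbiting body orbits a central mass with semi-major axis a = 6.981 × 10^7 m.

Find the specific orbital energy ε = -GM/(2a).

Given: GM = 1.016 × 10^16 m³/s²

ε = −GM / (2a).
ε = −1.016e+16 / (2 · 6.981e+07) J/kg ≈ -7.277e+07 J/kg = -72.77 MJ/kg.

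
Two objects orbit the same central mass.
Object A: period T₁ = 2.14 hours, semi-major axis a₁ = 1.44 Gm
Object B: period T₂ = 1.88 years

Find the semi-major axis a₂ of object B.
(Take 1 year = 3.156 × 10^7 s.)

Convert to SI: T₁ = 2.14 hours = 7704 s; a₁ = 1.44 Gm = 1.44e+09 m; T₂ = 1.88 years = 5.93328e+07 s.
Kepler's third law: (T₁/T₂)² = (a₁/a₂)³ ⇒ a₂ = a₁ · (T₂/T₁)^(2/3).
T₂/T₁ = 5.93328e+07 / 7704 = 7701.56.
a₂ = 1.44e+09 · (7701.56)^(2/3) m ≈ 5.616e+11 m = 561.6 Gm.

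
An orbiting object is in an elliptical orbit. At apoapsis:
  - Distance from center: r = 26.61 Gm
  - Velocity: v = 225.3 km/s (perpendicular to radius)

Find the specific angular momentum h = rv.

Convert to SI: r = 26.61 Gm = 2.661e+10 m; v = 225.3 km/s = 225300 m/s.
With v perpendicular to r, h = r · v.
h = 2.661e+10 · 225300 m²/s ≈ 5.995e+15 m²/s.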